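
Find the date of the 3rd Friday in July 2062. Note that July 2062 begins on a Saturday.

July 2062 begins on a Saturday, so the first Friday is July 7 (6 days later).
The 3rd Friday is 2 weeks later: 7 + 14 = 21.

21 July 2062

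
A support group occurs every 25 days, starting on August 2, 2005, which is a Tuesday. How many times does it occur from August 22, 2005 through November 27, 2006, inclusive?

Occurrences land 25·i days after August 2, 2005 for i = 0, 1, 2, …
August 22, 2005 is 20 days after the start; 20 ÷ 25 = 0 remainder 20; since the remainder is 20, round up to i = 1. First occurrence in the window: #2 on August 27, 2005 (1×25 = 25 days in).
November 27, 2006 is 482 days after the start; 482 ÷ 25 = 19 remainder 7. Last occurrence in the window: #20 on November 20, 2006.
Occurrences #2 through #20: 19 in total.

19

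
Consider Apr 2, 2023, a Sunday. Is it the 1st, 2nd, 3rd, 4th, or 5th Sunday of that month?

1st

Day 2 falls in week ⌈2/7⌉ of the month.
Days 1–7 hold the 1st Sunday, 8–14 the 2nd, 15–21 the 3rd, 22–28 the 4th, 29–31 the 5th.
2 is in the range for the 1st.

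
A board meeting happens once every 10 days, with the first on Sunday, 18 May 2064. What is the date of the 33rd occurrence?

3 April 2065

The 33rd occurrence is 32 intervals after the first: 32 × 10 = 320 days after 18 May 2064.
May has 31 days — 13 days to the end of May leaves 307.
June has 30 days (277 left).
July has 31 days (246 left).
August has 31 days (215 left).
September has 30 days (185 left).
October has 31 days (154 left).
November has 30 days (124 left).
December has 31 days (93 left).
January has 31 days (62 left).
February has 28 days (34 left).
March has 31 days (3 left).
3 days into April → 3 April 2065.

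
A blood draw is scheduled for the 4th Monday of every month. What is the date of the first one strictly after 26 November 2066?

27 December 2066

November 2066 starts on a Monday; its first Monday is the 1st, so the 4th Monday is the 22nd — 22 November 2066.
That is not after 26 November 2066, so look at December 2066.
December 2066 starts on a Wednesday; its first Monday is the 6th, so the 4th Monday is the 27th — 27 December 2066.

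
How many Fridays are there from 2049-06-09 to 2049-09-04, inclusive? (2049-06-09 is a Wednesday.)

2049-06-09 is a Wednesday; the first Friday on or after it is 2049-06-11 (2 days later).
From 2049-06-11 to 2049-09-04: 19 + 31 + 31 + 4 = 85 days (rest of June, July, August, September).
85 ÷ 7 = 12 full weeks with remainder 1, so 12 more Fridays after the first → 13.

13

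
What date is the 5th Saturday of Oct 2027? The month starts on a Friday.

Oct 2027 begins on a Friday, so the first Saturday is Oct 2 (1 day later).
The 5th Saturday is 4 weeks later: 2 + 28 = 30.

Oct 30, 2027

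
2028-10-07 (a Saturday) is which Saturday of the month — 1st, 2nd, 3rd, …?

1st

Day 7 falls in week ⌈7/7⌉ of the month.
Days 1–7 hold the 1st Saturday, 8–14 the 2nd, 15–21 the 3rd, 22–28 the 4th, 29–31 the 5th.
7 is in the range for the 1st.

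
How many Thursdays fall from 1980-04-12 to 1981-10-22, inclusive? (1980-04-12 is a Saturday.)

1980-04-12 is a Saturday; the first Thursday on or after it is 1980-04-17 (5 days later).
From 1980-04-17 to 1981-10-22: 258 + 295 = 553 days (rest of 1980, to 1981-10-22 in 1981).
553 ÷ 7 = 79 full weeks with remainder 0, so 79 more Thursdays after the first → 80.

80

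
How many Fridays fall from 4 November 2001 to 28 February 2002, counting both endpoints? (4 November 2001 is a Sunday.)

4 November 2001 is a Sunday; the first Friday on or after it is 9 November 2001 (5 days later).
From 9 November 2001 to 28 February 2002: 21 + 31 + 31 + 28 = 111 days (rest of November, December, January, February).
111 ÷ 7 = 15 full weeks with remainder 6, so 15 more Fridays after the first → 16.

16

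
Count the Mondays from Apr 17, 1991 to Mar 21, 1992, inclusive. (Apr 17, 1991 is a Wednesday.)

48

Apr 17, 1991 is a Wednesday; the first Monday on or after it is Apr 22, 1991 (5 days later).
From Apr 22, 1991 to Mar 21, 1992: 253 + 81 = 334 days (rest of 1991, to Mar 21, 1992 in 1992).
334 ÷ 7 = 47 full weeks with remainder 5, so 47 more Mondays after the first → 48.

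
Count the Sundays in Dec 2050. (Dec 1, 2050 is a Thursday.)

Dec 1, 2050 is a Thursday; the first Sunday on or after it is Dec 4, 2050 (3 days later).
From Dec 4, 2050 to Dec 31, 2050 is 31 − 4 = 27 days.
27 ÷ 7 = 3 full weeks with remainder 6, so 3 more Sundays after the first → 4.

4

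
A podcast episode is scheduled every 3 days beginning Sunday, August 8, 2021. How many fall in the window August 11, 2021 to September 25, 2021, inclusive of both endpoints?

Occurrences land 3·i days after August 8, 2021 for i = 0, 1, 2, …
August 11, 2021 is 3 days after the start; 3 ÷ 3 = 1 remainder 0. First occurrence in the window: #2 on August 11, 2021 (1×3 = 3 days in).
September 25, 2021 is 48 days after the start; 48 ÷ 3 = 16 remainder 0. Last occurrence in the window: #17 on September 25, 2021.
Occurrences #2 through #17: 16 in total.

16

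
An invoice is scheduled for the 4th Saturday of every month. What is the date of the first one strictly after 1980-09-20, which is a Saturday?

September 1980 starts on a Monday; its first Saturday is the 6th, so the 4th Saturday is the 27th — 1980-09-27.
1980-09-27 is after 1980-09-20, so that is the next one.

1980-09-27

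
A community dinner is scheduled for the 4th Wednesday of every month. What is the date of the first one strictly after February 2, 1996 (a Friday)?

February 1996 starts on a Thursday; its first Wednesday is the 7th, so the 4th Wednesday is the 28th — February 28, 1996.
February 28, 1996 is after February 2, 1996, so that is the next one.

February 28, 1996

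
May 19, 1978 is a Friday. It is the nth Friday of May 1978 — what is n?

3rd

Day 19 falls in week ⌈19/7⌉ of the month.
Days 1–7 hold the 1st Friday, 8–14 the 2nd, 15–21 the 3rd, 22–28 the 4th, 29–31 the 5th.
19 is in the range for the 3rd.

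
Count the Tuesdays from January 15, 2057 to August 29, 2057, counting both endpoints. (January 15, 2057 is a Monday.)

January 15, 2057 is a Monday; the first Tuesday on or after it is January 16, 2057 (1 day later).
From January 16, 2057 to August 29, 2057: 15 + 28 + 31 + 30 + 31 + 30 + 31 + 29 = 225 days (rest of January, February, March, April, May, June, July, August).
225 ÷ 7 = 32 full weeks with remainder 1, so 32 more Tuesdays after the first → 33.

33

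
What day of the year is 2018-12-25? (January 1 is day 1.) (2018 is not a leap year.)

Days in months before December: 31 + 28 + 31 + 30 + 31 + 30 + 31 + 31 + 30 + 31 + 30 = 334.
Plus 25 days into December → day 359.

359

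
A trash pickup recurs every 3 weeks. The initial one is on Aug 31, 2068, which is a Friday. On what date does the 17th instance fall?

The 17th occurrence is 16 intervals after the first: 16 × 21 = 336 days after Aug 31, 2068.
Aug has 31 days — 0 days to the end of Aug leaves 336.
Sep has 30 days (306 left).
Oct has 31 days (275 left).
Nov has 30 days (245 left).
Dec has 31 days (214 left).
Jan has 31 days (183 left).
Feb has 28 days (155 left).
Mar has 31 days (124 left).
Apr has 30 days (94 left).
May has 31 days (63 left).
Jun has 30 days (33 left).
Jul has 31 days (2 left).
2 days into Aug → Aug 2, 2069.

Aug 2, 2069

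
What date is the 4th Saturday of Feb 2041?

The first Saturday of Feb 2041 is Feb 2.
The 4th Saturday is 3 weeks later: 2 + 21 = 23.

Feb 23, 2041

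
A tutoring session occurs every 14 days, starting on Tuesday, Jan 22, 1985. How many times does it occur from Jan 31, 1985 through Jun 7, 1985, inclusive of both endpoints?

Occurrences land 14·i days after Jan 22, 1985 for i = 0, 1, 2, …
Jan 31, 1985 is 9 days after the start; 9 ÷ 14 = 0 remainder 9; since the remainder is 9, round up to i = 1. First occurrence in the window: #2 on Feb 5, 1985 (1×14 = 14 days in).
Jun 7, 1985 is 136 days after the start; 136 ÷ 14 = 9 remainder 10. Last occurrence in the window: #10 on May 28, 1985.
Occurrences #2 through #10: 9 in total.

9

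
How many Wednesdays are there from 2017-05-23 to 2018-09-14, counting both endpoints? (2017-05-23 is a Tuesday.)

69

2017-05-23 is a Tuesday; the first Wednesday on or after it is 2017-05-24 (1 day later).
From 2017-05-24 to 2018-09-14: 221 + 257 = 478 days (rest of 2017, to 2018-09-14 in 2018).
478 ÷ 7 = 68 full weeks with remainder 2, so 68 more Wednesdays after the first → 69.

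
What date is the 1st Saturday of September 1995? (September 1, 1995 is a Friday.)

September 1995 begins on a Friday, so the first Saturday is September 2 (1 day later).

September 2, 1995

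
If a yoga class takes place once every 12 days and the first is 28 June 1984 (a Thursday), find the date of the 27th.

The 27th occurrence is 26 intervals after the first: 26 × 12 = 312 days after 28 June 1984.
June has 30 days — 2 days to the end of June leaves 310.
July has 31 days (279 left).
August has 31 days (248 left).
September has 30 days (218 left).
October has 31 days (187 left).
November has 30 days (157 left).
December has 31 days (126 left).
January has 31 days (95 left).
February has 28 days (67 left).
March has 31 days (36 left).
April has 30 days (6 left).
6 days into May → 6 May 1985.

6 May 1985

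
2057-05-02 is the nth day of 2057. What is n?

Days in months before May: 31 + 28 + 31 + 30 = 120.
Plus 2 days into May → day 122.

122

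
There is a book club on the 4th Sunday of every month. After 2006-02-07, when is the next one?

2006-02-26

February 2006 starts on a Wednesday; its first Sunday is the 5th, so the 4th Sunday is the 26th — 2006-02-26.
2006-02-26 is after 2006-02-07, so that is the next one.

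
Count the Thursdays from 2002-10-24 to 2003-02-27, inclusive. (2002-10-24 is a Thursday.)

2002-10-24 is a Thursday; the first Thursday on or after it is 2002-10-24.
From 2002-10-24 to 2003-02-27: 7 + 30 + 31 + 31 + 27 = 126 days (rest of October, November, December, January, February).
126 ÷ 7 = 18 full weeks with remainder 0, so 18 more Thursdays after the first → 19.

19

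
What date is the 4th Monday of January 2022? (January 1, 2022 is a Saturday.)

January 24, 2022

January 2022 begins on a Saturday, so the first Monday is January 3 (2 days later).
The 4th Monday is 3 weeks later: 3 + 21 = 24.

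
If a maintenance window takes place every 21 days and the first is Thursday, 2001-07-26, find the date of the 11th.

2002-02-21

The 11th occurrence is 10 intervals after the first: 10 × 21 = 210 days after 2001-07-26.
July has 31 days — 5 days to the end of July leaves 205.
August has 31 days (174 left).
September has 30 days (144 left).
October has 31 days (113 left).
November has 30 days (83 left).
December has 31 days (52 left).
January has 31 days (21 left).
21 days into February → 2002-02-21.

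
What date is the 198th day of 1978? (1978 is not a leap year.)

Jan has 31 days (198 − 31 = 167 remain).
Feb has 28 days (167 − 28 = 139 remain).
Mar has 31 days (139 − 31 = 108 remain).
Apr has 30 days (108 − 30 = 78 remain).
May has 31 days (78 − 31 = 47 remain).
Jun has 30 days (47 − 30 = 17 remain).
17 into Jul → Jul 17.

Jul 17, 1978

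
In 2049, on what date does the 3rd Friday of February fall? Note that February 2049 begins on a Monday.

19 February 2049

February 2049 begins on a Monday, so the first Friday is February 5 (4 days later).
The 3rd Friday is 2 weeks later: 5 + 14 = 19.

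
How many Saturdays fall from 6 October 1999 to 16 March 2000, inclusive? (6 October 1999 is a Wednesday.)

6 October 1999 is a Wednesday; the first Saturday on or after it is 9 October 1999 (3 days later).
From 9 October 1999 to 16 March 2000: 22 + 30 + 31 + 31 + 29 + 16 = 159 days (rest of October, November, December, January, February, March).
159 ÷ 7 = 22 full weeks with remainder 5, so 22 more Saturdays after the first → 23.

23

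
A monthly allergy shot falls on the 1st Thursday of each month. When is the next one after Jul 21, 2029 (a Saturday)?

Aug 2, 2029

Jul 2029 starts on a Sunday, so its 1st Thursday is Jul 5, 2029 (4 days in).
That is not after Jul 21, 2029, so look at Aug 2029.
Aug 2029 starts on a Wednesday, so its 1st Thursday is Aug 2, 2029 (1 day in).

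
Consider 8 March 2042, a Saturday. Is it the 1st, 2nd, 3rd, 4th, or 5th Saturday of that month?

Day 8 falls in week ⌈8/7⌉ of the month.
Days 1–7 hold the 1st Saturday, 8–14 the 2nd, 15–21 the 3rd, 22–28 the 4th, 29–31 the 5th.
8 is in the range for the 2nd.

2nd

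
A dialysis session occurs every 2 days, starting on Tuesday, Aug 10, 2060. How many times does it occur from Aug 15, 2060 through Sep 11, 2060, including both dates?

Occurrences land 2·i days after Aug 10, 2060 for i = 0, 1, 2, …
Aug 15, 2060 is 5 days after the start; 5 ÷ 2 = 2 remainder 1; since the remainder is 1, round up to i = 3. First occurrence in the window: #4 on Aug 16, 2060 (3×2 = 6 days in).
Sep 11, 2060 is 32 days after the start; 32 ÷ 2 = 16 remainder 0. Last occurrence in the window: #17 on Sep 11, 2060.
Occurrences #4 through #17: 14 in total.

14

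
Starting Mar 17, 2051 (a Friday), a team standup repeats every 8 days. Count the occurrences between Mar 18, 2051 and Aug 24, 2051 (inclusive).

20

Occurrences land 8·i days after Mar 17, 2051 for i = 0, 1, 2, …
Mar 18, 2051 is 1 day after the start; 1 ÷ 8 = 0 remainder 1; since the remainder is 1, round up to i = 1. First occurrence in the window: #2 on Mar 25, 2051 (1×8 = 8 days in).
Aug 24, 2051 is 160 days after the start; 160 ÷ 8 = 20 remainder 0. Last occurrence in the window: #21 on Aug 24, 2051.
Occurrences #2 through #21: 20 in total.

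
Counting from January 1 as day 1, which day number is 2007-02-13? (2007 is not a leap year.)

44

Days in months before February: 31 = 31.
Plus 13 days into February → day 44.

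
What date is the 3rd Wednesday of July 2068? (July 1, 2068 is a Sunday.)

July 2068 begins on a Sunday, so the first Wednesday is July 4 (3 days later).
The 3rd Wednesday is 2 weeks later: 4 + 14 = 18.

18 July 2068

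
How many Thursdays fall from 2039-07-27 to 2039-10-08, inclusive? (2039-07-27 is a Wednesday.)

2039-07-27 is a Wednesday; the first Thursday on or after it is 2039-07-28 (1 day later).
From 2039-07-28 to 2039-10-08: 3 + 31 + 30 + 8 = 72 days (rest of July, August, September, October).
72 ÷ 7 = 10 full weeks with remainder 2, so 10 more Thursdays after the first → 11.

11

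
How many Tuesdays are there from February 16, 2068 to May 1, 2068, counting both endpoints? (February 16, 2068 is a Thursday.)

11

February 16, 2068 is a Thursday; the first Tuesday on or after it is February 21, 2068 (5 days later).
From February 21, 2068 to May 1, 2068: 8 + 31 + 30 + 1 = 70 days (rest of February, March, April, May).
70 ÷ 7 = 10 full weeks with remainder 0, so 10 more Tuesdays after the first → 11.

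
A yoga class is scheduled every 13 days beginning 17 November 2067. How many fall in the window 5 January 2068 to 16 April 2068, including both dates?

8

Occurrences land 13·i days after 17 November 2067 for i = 0, 1, 2, …
5 January 2068 is 49 days after the start; 49 ÷ 13 = 3 remainder 10; since the remainder is 10, round up to i = 4. First occurrence in the window: #5 on 8 January 2068 (4×13 = 52 days in).
16 April 2068 is 151 days after the start; 151 ÷ 13 = 11 remainder 8. Last occurrence in the window: #12 on 8 April 2068.
Occurrences #5 through #12: 8 in total.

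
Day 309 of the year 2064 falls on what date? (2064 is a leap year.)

Nov 4, 2064

Jan has 31 days (309 − 31 = 278 remain).
Feb has 29 days (278 − 29 = 249 remain).
Mar has 31 days (249 − 31 = 218 remain).
Apr has 30 days (218 − 30 = 188 remain).
May has 31 days (188 − 31 = 157 remain).
Jun has 30 days (157 − 30 = 127 remain).
Jul has 31 days (127 − 31 = 96 remain).
Aug has 31 days (96 − 31 = 65 remain).
Sep has 30 days (65 − 30 = 35 remain).
Oct has 31 days (35 − 31 = 4 remain).
4 into Nov → Nov 4.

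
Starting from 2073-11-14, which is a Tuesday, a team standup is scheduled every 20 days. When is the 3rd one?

The 3rd occurrence is 2 intervals after the first: 2 × 20 = 40 days after 2073-11-14.
November has 30 days — 16 days to the end of November leaves 24.
24 days into December → 2073-12-24.

2073-12-24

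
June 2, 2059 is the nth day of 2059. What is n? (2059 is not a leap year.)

Days in months before June: 31 + 28 + 31 + 30 + 31 = 151.
Plus 2 days into June → day 153.

153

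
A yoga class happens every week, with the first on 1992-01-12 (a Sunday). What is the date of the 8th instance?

The 8th occurrence is 7 intervals after the first: 7 × 7 = 49 days after 1992-01-12.
January has 31 days — 19 days to the end of January leaves 30.
February has 29 days (1 left).
1 day into March → 1992-03-01.

1992-03-01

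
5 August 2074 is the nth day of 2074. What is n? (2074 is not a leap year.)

217

Days in months before August: 31 + 28 + 31 + 30 + 31 + 30 + 31 = 212.
Plus 5 days into August → day 217.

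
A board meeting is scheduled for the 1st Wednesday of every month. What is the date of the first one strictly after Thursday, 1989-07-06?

1989-08-02

July 1989 starts on a Saturday, so its 1st Wednesday is 1989-07-05 (4 days in).
That is not after 1989-07-06, so look at August 1989.
August 1989 starts on a Tuesday, so its 1st Wednesday is 1989-08-02 (1 day in).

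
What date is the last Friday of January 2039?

The first Friday of January 2039 is January 7.
January 2039 has 31 days. Adding weeks: 7, 14, 21, 28 — the last one ≤ 31 is the 28th.

January 28, 2039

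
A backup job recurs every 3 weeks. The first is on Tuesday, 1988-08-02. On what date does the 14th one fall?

1989-05-02

The 14th occurrence is 13 intervals after the first: 13 × 21 = 273 days after 1988-08-02.
August has 31 days — 29 days to the end of August leaves 244.
September has 30 days (214 left).
October has 31 days (183 left).
November has 30 days (153 left).
December has 31 days (122 left).
January has 31 days (91 left).
February has 28 days (63 left).
March has 31 days (32 left).
April has 30 days (2 left).
2 days into May → 1989-05-02.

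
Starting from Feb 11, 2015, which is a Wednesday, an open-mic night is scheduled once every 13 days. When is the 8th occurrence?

May 13, 2015

The 8th occurrence is 7 intervals after the first: 7 × 13 = 91 days after Feb 11, 2015.
Feb has 28 days — 17 days to the end of Feb leaves 74.
Mar has 31 days (43 left).
Apr has 30 days (13 left).
13 days into May → May 13, 2015.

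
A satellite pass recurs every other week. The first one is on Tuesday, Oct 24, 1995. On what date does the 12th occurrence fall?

The 12th occurrence is 11 intervals after the first: 11 × 14 = 154 days after Oct 24, 1995.
Oct has 31 days — 7 days to the end of Oct leaves 147.
Nov has 30 days (117 left).
Dec has 31 days (86 left).
Jan has 31 days (55 left).
Feb has 29 days (26 left).
26 days into Mar → Mar 26, 1996.

Mar 26, 1996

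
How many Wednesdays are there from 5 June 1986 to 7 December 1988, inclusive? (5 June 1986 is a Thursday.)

131

5 June 1986 is a Thursday; the first Wednesday on or after it is 11 June 1986 (6 days later).
From 11 June 1986 to 7 December 1988: 203 + 365 + 342 = 910 days (rest of 1986, 1987, to 7 December 1988 in 1988).
910 ÷ 7 = 130 full weeks with remainder 0, so 130 more Wednesdays after the first → 131.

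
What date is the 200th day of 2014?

2014-07-19

January has 31 days (200 − 31 = 169 remain).
February has 28 days (169 − 28 = 141 remain).
March has 31 days (141 − 31 = 110 remain).
April has 30 days (110 − 30 = 80 remain).
May has 31 days (80 − 31 = 49 remain).
June has 30 days (49 − 30 = 19 remain).
19 into July → July 19.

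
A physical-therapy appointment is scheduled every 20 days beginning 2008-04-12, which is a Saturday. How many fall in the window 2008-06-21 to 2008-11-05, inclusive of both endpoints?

7

Occurrences land 20·i days after 2008-04-12 for i = 0, 1, 2, …
2008-06-21 is 70 days after the start; 70 ÷ 20 = 3 remainder 10; since the remainder is 10, round up to i = 4. First occurrence in the window: #5 on 2008-07-01 (4×20 = 80 days in).
2008-11-05 is 207 days after the start; 207 ÷ 20 = 10 remainder 7. Last occurrence in the window: #11 on 2008-10-29.
Occurrences #5 through #11: 7 in total.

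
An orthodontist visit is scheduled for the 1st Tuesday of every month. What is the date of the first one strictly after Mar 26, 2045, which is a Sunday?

Apr 4, 2045

Mar 2045 starts on a Wednesday, so its 1st Tuesday is Mar 7, 2045 (6 days in).
That is not after Mar 26, 2045, so look at Apr 2045.
Apr 2045 starts on a Saturday, so its 1st Tuesday is Apr 4, 2045 (3 days in).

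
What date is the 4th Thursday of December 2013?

26 December 2013

December 2013 begins on a Sunday, so the first Thursday is December 5 (4 days later).
The 4th Thursday is 3 weeks later: 5 + 21 = 26.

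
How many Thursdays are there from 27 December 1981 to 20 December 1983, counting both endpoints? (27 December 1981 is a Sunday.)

103

27 December 1981 is a Sunday; the first Thursday on or after it is 31 December 1981 (4 days later).
From 31 December 1981 to 20 December 1983: 0 + 365 + 354 = 719 days (rest of 1981, 1982, to 20 December 1983 in 1983).
719 ÷ 7 = 102 full weeks with remainder 5, so 102 more Thursdays after the first → 103.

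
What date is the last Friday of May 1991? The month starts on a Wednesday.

May 1991 begins on a Wednesday, so the first Friday is May 3 (2 days later).
May 1991 has 31 days. Adding weeks: 3, 10, 17, 24, 31 — the last one ≤ 31 is the 31st.

31 May 1991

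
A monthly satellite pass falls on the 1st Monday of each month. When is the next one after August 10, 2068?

September 3, 2068

August 2068 starts on a Wednesday, so its 1st Monday is August 6, 2068 (5 days in).
That is not after August 10, 2068, so look at September 2068.
September 2068 starts on a Saturday, so its 1st Monday is September 3, 2068 (2 days in).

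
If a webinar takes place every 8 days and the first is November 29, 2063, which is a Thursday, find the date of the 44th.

The 44th occurrence is 43 intervals after the first: 43 × 8 = 344 days after November 29, 2063.
November has 30 days — 1 day to the end of November leaves 343.
December has 31 days (312 left).
January has 31 days (281 left).
February has 29 days (252 left).
March has 31 days (221 left).
April has 30 days (191 left).
May has 31 days (160 left).
June has 30 days (130 left).
July has 31 days (99 left).
August has 31 days (68 left).
September has 30 days (38 left).
October has 31 days (7 left).
7 days into November → November 7, 2064.

November 7, 2064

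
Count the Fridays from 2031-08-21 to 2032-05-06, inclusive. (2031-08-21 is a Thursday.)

37

2031-08-21 is a Thursday; the first Friday on or after it is 2031-08-22 (1 day later).
From 2031-08-22 to 2032-05-06: 9 + 30 + 31 + 30 + 31 + 31 + 29 + 31 + 30 + 6 = 258 days (rest of August, September, October, November, December, January, February, March, April, May).
258 ÷ 7 = 36 full weeks with remainder 6, so 36 more Fridays after the first → 37.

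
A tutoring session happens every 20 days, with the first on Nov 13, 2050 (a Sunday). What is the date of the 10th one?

May 12, 2051

The 10th occurrence is 9 intervals after the first: 9 × 20 = 180 days after Nov 13, 2050.
Nov has 30 days — 17 days to the end of Nov leaves 163.
Dec has 31 days (132 left).
Jan has 31 days (101 left).
Feb has 28 days (73 left).
Mar has 31 days (42 left).
Apr has 30 days (12 left).
12 days into May → May 12, 2051.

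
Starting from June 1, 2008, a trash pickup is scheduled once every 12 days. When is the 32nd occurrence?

The 32nd occurrence is 31 intervals after the first: 31 × 12 = 372 days after June 1, 2008.
June has 30 days — 29 days to the end of June leaves 343.
July has 31 days (312 left).
August has 31 days (281 left).
September has 30 days (251 left).
October has 31 days (220 left).
November has 30 days (190 left).
December has 31 days (159 left).
January has 31 days (128 left).
February has 28 days (100 left).
March has 31 days (69 left).
April has 30 days (39 left).
May has 31 days (8 left).
8 days into June → June 8, 2009.

June 8, 2009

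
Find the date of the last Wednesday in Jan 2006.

Jan 2006 begins on a Sunday, so the first Wednesday is Jan 4 (3 days later).
Jan 2006 has 31 days. Adding weeks: 4, 11, 18, 25 — the last one ≤ 31 is the 25th.

Jan 25, 2006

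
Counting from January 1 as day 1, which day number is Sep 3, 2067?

246

Days in months before Sep: 31 + 28 + 31 + 30 + 31 + 30 + 31 + 31 = 243.
Plus 3 days into Sep → day 246.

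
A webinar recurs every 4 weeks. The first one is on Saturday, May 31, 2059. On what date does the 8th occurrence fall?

The 8th occurrence is 7 intervals after the first: 7 × 28 = 196 days after May 31, 2059.
May has 31 days — 0 days to the end of May leaves 196.
Jun has 30 days (166 left).
Jul has 31 days (135 left).
Aug has 31 days (104 left).
Sep has 30 days (74 left).
Oct has 31 days (43 left).
Nov has 30 days (13 left).
13 days into Dec → Dec 13, 2059.

Dec 13, 2059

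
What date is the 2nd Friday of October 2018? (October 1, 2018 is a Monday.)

2018-10-12

October 2018 begins on a Monday, so the first Friday is October 5 (4 days later).
The 2nd Friday is 1 weeks later: 5 + 7 = 12.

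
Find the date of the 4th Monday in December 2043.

28 December 2043

December 2043 begins on a Tuesday, so the first Monday is December 7 (6 days later).
The 4th Monday is 3 weeks later: 7 + 21 = 28.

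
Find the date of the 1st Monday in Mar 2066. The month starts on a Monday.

Mar 2066 begins on a Monday, so the first Monday is Mar 1.

Mar 1, 2066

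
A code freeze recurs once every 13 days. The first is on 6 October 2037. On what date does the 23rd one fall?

The 23rd occurrence is 22 intervals after the first: 22 × 13 = 286 days after 6 October 2037.
October has 31 days — 25 days to the end of October leaves 261.
November has 30 days (231 left).
December has 31 days (200 left).
January has 31 days (169 left).
February has 28 days (141 left).
March has 31 days (110 left).
April has 30 days (80 left).
May has 31 days (49 left).
June has 30 days (19 left).
19 days into July → 19 July 2038.

19 July 2038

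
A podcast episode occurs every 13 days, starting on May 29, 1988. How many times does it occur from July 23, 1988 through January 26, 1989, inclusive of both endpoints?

14

Occurrences land 13·i days after May 29, 1988 for i = 0, 1, 2, …
July 23, 1988 is 55 days after the start; 55 ÷ 13 = 4 remainder 3; since the remainder is 3, round up to i = 5. First occurrence in the window: #6 on August 2, 1988 (5×13 = 65 days in).
January 26, 1989 is 242 days after the start; 242 ÷ 13 = 18 remainder 8. Last occurrence in the window: #19 on January 18, 1989.
Occurrences #6 through #19: 14 in total.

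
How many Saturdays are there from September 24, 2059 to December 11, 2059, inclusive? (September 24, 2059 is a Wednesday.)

11

September 24, 2059 is a Wednesday; the first Saturday on or after it is September 27, 2059 (3 days later).
From September 27, 2059 to December 11, 2059: 3 + 31 + 30 + 11 = 75 days (rest of September, October, November, December).
75 ÷ 7 = 10 full weeks with remainder 5, so 10 more Saturdays after the first → 11.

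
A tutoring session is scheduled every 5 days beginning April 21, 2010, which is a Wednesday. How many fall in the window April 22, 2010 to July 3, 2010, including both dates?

Occurrences land 5·i days after April 21, 2010 for i = 0, 1, 2, …
April 22, 2010 is 1 day after the start; 1 ÷ 5 = 0 remainder 1; since the remainder is 1, round up to i = 1. First occurrence in the window: #2 on April 26, 2010 (1×5 = 5 days in).
July 3, 2010 is 73 days after the start; 73 ÷ 5 = 14 remainder 3. Last occurrence in the window: #15 on June 30, 2010.
Occurrences #2 through #15: 14 in total.

14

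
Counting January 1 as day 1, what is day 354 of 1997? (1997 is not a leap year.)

January has 31 days (354 − 31 = 323 remain).
February has 28 days (323 − 28 = 295 remain).
March has 31 days (295 − 31 = 264 remain).
April has 30 days (264 − 30 = 234 remain).
May has 31 days (234 − 31 = 203 remain).
June has 30 days (203 − 30 = 173 remain).
July has 31 days (173 − 31 = 142 remain).
August has 31 days (142 − 31 = 111 remain).
September has 30 days (111 − 30 = 81 remain).
October has 31 days (81 − 31 = 50 remain).
November has 30 days (50 − 30 = 20 remain).
20 into December → December 20.

20 December 1997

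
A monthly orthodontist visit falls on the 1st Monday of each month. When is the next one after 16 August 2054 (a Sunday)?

August 2054 starts on a Saturday, so its 1st Monday is 3 August 2054 (2 days in).
That is not after 16 August 2054, so look at September 2054.
September 2054 starts on a Tuesday, so its 1st Monday is 7 September 2054 (6 days in).

7 September 2054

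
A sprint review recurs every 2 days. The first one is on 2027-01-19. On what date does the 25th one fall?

The 25th occurrence is 24 intervals after the first: 24 × 2 = 48 days after 2027-01-19.
January has 31 days — 12 days to the end of January leaves 36.
February has 28 days (8 left).
8 days into March → 2027-03-08.

2027-03-08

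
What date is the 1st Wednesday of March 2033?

March 2, 2033

The first Wednesday of March 2033 is March 2.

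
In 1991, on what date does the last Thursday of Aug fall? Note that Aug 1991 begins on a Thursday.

Aug 29, 1991

Aug 1991 begins on a Thursday, so the first Thursday is Aug 1.
Aug 1991 has 31 days. Adding weeks: 1, 8, 15, 22, 29 — the last one ≤ 31 is the 29th.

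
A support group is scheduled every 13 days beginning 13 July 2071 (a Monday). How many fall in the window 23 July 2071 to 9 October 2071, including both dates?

6

Occurrences land 13·i days after 13 July 2071 for i = 0, 1, 2, …
23 July 2071 is 10 days after the start; 10 ÷ 13 = 0 remainder 10; since the remainder is 10, round up to i = 1. First occurrence in the window: #2 on 26 July 2071 (1×13 = 13 days in).
9 October 2071 is 88 days after the start; 88 ÷ 13 = 6 remainder 10. Last occurrence in the window: #7 on 29 September 2071.
Occurrences #2 through #7: 6 in total.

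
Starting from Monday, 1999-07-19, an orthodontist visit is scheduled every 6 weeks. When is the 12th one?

2000-10-23

The 12th occurrence is 11 intervals after the first: 11 × 42 = 462 days after 1999-07-19.
July has 31 days — 12 days to the end of July leaves 450.
From end of July to end of 1999 is 153 days (297 left).
January has 31 days (266 left).
February has 29 days (237 left).
March has 31 days (206 left).
April has 30 days (176 left).
May has 31 days (145 left).
June has 30 days (115 left).
July has 31 days (84 left).
August has 31 days (53 left).
September has 30 days (23 left).
23 days into October → 2000-10-23.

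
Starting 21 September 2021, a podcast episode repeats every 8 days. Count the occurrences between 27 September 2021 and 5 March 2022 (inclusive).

20

Occurrences land 8·i days after 21 September 2021 for i = 0, 1, 2, …
27 September 2021 is 6 days after the start; 6 ÷ 8 = 0 remainder 6; since the remainder is 6, round up to i = 1. First occurrence in the window: #2 on 29 September 2021 (1×8 = 8 days in).
5 March 2022 is 165 days after the start; 165 ÷ 8 = 20 remainder 5. Last occurrence in the window: #21 on 28 February 2022.
Occurrences #2 through #21: 20 in total.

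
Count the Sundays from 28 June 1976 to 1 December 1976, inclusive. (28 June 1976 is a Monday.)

28 June 1976 is a Monday; the first Sunday on or after it is 4 July 1976 (6 days later).
From 4 July 1976 to 1 December 1976: 27 + 31 + 30 + 31 + 30 + 1 = 150 days (rest of July, August, September, October, November, December).
150 ÷ 7 = 21 full weeks with remainder 3, so 21 more Sundays after the first → 22.

22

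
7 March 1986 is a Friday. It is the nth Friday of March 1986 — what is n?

Day 7 falls in week ⌈7/7⌉ of the month.
Days 1–7 hold the 1st Friday, 8–14 the 2nd, 15–21 the 3rd, 22–28 the 4th, 29–31 the 5th.
7 is in the range for the 1st.

1st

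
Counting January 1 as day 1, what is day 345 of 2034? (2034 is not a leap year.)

2034-12-11

January has 31 days (345 − 31 = 314 remain).
February has 28 days (314 − 28 = 286 remain).
March has 31 days (286 − 31 = 255 remain).
April has 30 days (255 − 30 = 225 remain).
May has 31 days (225 − 31 = 194 remain).
June has 30 days (194 − 30 = 164 remain).
July has 31 days (164 − 31 = 133 remain).
August has 31 days (133 − 31 = 102 remain).
September has 30 days (102 − 30 = 72 remain).
October has 31 days (72 − 31 = 41 remain).
November has 30 days (41 − 30 = 11 remain).
11 into December → December 11.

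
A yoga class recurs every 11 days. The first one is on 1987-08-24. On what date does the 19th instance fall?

1988-03-09

The 19th occurrence is 18 intervals after the first: 18 × 11 = 198 days after 1987-08-24.
August has 31 days — 7 days to the end of August leaves 191.
September has 30 days (161 left).
October has 31 days (130 left).
November has 30 days (100 left).
December has 31 days (69 left).
January has 31 days (38 left).
February has 29 days (9 left).
9 days into March → 1988-03-09.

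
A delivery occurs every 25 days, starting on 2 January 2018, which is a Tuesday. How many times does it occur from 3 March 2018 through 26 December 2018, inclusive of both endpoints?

Occurrences land 25·i days after 2 January 2018 for i = 0, 1, 2, …
3 March 2018 is 60 days after the start; 60 ÷ 25 = 2 remainder 10; since the remainder is 10, round up to i = 3. First occurrence in the window: #4 on 18 March 2018 (3×25 = 75 days in).
26 December 2018 is 358 days after the start; 358 ÷ 25 = 14 remainder 8. Last occurrence in the window: #15 on 18 December 2018.
Occurrences #4 through #15: 12 in total.

12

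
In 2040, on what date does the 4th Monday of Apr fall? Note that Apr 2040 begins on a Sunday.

Apr 23, 2040

Apr 2040 begins on a Sunday, so the first Monday is Apr 2 (1 day later).
The 4th Monday is 3 weeks later: 2 + 21 = 23.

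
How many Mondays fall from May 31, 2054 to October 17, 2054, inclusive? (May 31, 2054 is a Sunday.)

20

May 31, 2054 is a Sunday; the first Monday on or after it is June 1, 2054 (1 day later).
From June 1, 2054 to October 17, 2054: 29 + 31 + 31 + 30 + 17 = 138 days (rest of June, July, August, September, October).
138 ÷ 7 = 19 full weeks with remainder 5, so 19 more Mondays after the first → 20.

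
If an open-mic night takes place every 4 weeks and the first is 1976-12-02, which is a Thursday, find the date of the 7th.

1977-05-19

The 7th occurrence is 6 intervals after the first: 6 × 28 = 168 days after 1976-12-02.
December has 31 days — 29 days to the end of December leaves 139.
January has 31 days (108 left).
February has 28 days (80 left).
March has 31 days (49 left).
April has 30 days (19 left).
19 days into May → 1977-05-19.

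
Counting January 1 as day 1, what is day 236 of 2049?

Aug 24, 2049

Jan has 31 days (236 − 31 = 205 remain).
Feb has 28 days (205 − 28 = 177 remain).
Mar has 31 days (177 − 31 = 146 remain).
Apr has 30 days (146 − 30 = 116 remain).
May has 31 days (116 − 31 = 85 remain).
Jun has 30 days (85 − 30 = 55 remain).
Jul has 31 days (55 − 31 = 24 remain).
24 into Aug → Aug 24.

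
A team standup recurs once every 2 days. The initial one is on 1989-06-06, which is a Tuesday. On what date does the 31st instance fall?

1989-08-05

The 31st occurrence is 30 intervals after the first: 30 × 2 = 60 days after 1989-06-06.
June has 30 days — 24 days to the end of June leaves 36.
July has 31 days (5 left).
5 days into August → 1989-08-05.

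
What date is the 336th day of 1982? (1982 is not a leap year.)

January has 31 days (336 − 31 = 305 remain).
February has 28 days (305 − 28 = 277 remain).
March has 31 days (277 − 31 = 246 remain).
April has 30 days (246 − 30 = 216 remain).
May has 31 days (216 − 31 = 185 remain).
June has 30 days (185 − 30 = 155 remain).
July has 31 days (155 − 31 = 124 remain).
August has 31 days (124 − 31 = 93 remain).
September has 30 days (93 − 30 = 63 remain).
October has 31 days (63 − 31 = 32 remain).
November has 30 days (32 − 30 = 2 remain).
2 into December → December 2.

December 2, 1982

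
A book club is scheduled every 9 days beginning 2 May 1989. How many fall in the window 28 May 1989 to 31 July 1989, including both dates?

Occurrences land 9·i days after 2 May 1989 for i = 0, 1, 2, …
28 May 1989 is 26 days after the start; 26 ÷ 9 = 2 remainder 8; since the remainder is 8, round up to i = 3. First occurrence in the window: #4 on 29 May 1989 (3×9 = 27 days in).
31 July 1989 is 90 days after the start; 90 ÷ 9 = 10 remainder 0. Last occurrence in the window: #11 on 31 July 1989.
Occurrences #4 through #11: 8 in total.

8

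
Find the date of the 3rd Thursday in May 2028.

May 2028 begins on a Monday, so the first Thursday is May 4 (3 days later).
The 3rd Thursday is 2 weeks later: 4 + 14 = 18.

May 18, 2028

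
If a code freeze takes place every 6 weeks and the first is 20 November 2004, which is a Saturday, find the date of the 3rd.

12 February 2005

The 3rd occurrence is 2 intervals after the first: 2 × 42 = 84 days after 20 November 2004.
November has 30 days — 10 days to the end of November leaves 74.
December has 31 days (43 left).
January has 31 days (12 left).
12 days into February → 12 February 2005.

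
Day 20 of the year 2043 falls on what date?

20 into January → January 20.

January 20, 2043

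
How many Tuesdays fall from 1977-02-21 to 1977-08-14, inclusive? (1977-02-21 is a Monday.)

1977-02-21 is a Monday; the first Tuesday on or after it is 1977-02-22 (1 day later).
From 1977-02-22 to 1977-08-14: 6 + 31 + 30 + 31 + 30 + 31 + 14 = 173 days (rest of February, March, April, May, June, July, August).
173 ÷ 7 = 24 full weeks with remainder 5, so 24 more Tuesdays after the first → 25.

25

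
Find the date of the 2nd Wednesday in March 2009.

March 11, 2009

The first Wednesday of March 2009 is March 4.
The 2nd Wednesday is 1 weeks later: 4 + 7 = 11.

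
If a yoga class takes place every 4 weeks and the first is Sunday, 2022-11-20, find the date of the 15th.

2023-12-17

The 15th occurrence is 14 intervals after the first: 14 × 28 = 392 days after 2022-11-20.
November has 30 days — 10 days to the end of November leaves 382.
December has 31 days (351 left).
January has 31 days (320 left).
February has 28 days (292 left).
March has 31 days (261 left).
April has 30 days (231 left).
May has 31 days (200 left).
June has 30 days (170 left).
July has 31 days (139 left).
August has 31 days (108 left).
September has 30 days (78 left).
October has 31 days (47 left).
November has 30 days (17 left).
17 days into December → 2023-12-17.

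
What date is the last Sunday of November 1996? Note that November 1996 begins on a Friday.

1996-11-24

November 1996 begins on a Friday, so the first Sunday is November 3 (2 days later).
November 1996 has 30 days. Adding weeks: 3, 10, 17, 24 — the last one ≤ 30 is the 24th.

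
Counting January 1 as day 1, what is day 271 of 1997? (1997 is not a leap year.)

Sep 28, 1997

Jan has 31 days (271 − 31 = 240 remain).
Feb has 28 days (240 − 28 = 212 remain).
Mar has 31 days (212 − 31 = 181 remain).
Apr has 30 days (181 − 30 = 151 remain).
May has 31 days (151 − 31 = 120 remain).
Jun has 30 days (120 − 30 = 90 remain).
Jul has 31 days (90 − 31 = 59 remain).
Aug has 31 days (59 − 31 = 28 remain).
28 into Sep → Sep 28.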